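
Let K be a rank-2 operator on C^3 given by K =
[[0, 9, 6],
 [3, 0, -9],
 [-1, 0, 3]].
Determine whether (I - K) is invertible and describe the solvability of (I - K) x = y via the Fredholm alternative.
(I - K) is invertible (det(I - K) = -23 ≠ 0), so for every y in C^3 the equation (I - K) x = y has a unique solution.

K has rank 2 and factors as K = U V^T = u1 v1^T + u2 v2^T with u1 = (-3, 3, -1), v1 = (1, 0, -3), u2 = (-3, 0, 0), v2 = (-1, -3, 1) (multiplying out reproduces the displayed K). The nonzero eigenvalues of U V^T coincide with those of the 2 x 2 matrix G = V^T U = [[v1·u1, v1·u2], [v2·u1, v2·u2]] = [[0, -3], [-7, 3]], and by the Sylvester determinant identity det(I_3 - U V^T) = det(I_2 - V^T U) = det([[1, 3], [7, -2]]) = (1)(-2) - (3)(7) = -23. (Direct check: I - K =
[[1, -9, -6],
 [-3, 1, 9],
 [1, 0, -2]]
has determinant -23.) The finite-dimensional Fredholm alternative says: either (I - K) is invertible, or ker(I - K) ≠ {0} and then range(I - K) = ker((I - K)^*)^⊥, with dim ker(I - K) = dim ker((I - K)^*). Since det(I - K) ≠ 0, 1 is not an eigenvalue of K and ker(I - K) = {0}, so we are in the first case: for every y there is a unique x = (I - K)^(-1) y. (Explicitly, by the Woodbury identity, (I - U V^T)^(-1) = I + U (I_2 - G)^(-1) V^T.)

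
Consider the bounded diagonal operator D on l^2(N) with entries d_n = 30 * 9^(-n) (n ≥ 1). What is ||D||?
||D|| = 10/3 (attained at n = 1)

For D diagonal, ||D|| = sup_n |d_n|. The sequence d_n = 30 * 9^(-n) is positive and strictly decreasing (ratio 9^(-1) < 1), so the supremum is d_1 = 30/9 = 10/3. Hence ||D|| = 10/3.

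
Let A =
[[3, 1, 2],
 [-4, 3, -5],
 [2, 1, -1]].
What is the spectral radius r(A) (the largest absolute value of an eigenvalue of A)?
r(A) ≈ 4.2563

The eigenvalues of A are the roots of its characteristic polynomial. With M = A (coefficients from the trace, the sum of principal 2x2 minors, and det A):
  p(λ) = det(λ I - M) = λ^3 - 5λ^2 + 8λ + 28.
No integer candidate from the rational root theorem (±divisors of 28) is a root, so the roots are irrational. The cubic discriminant is Δ = -27776 < 0, so there is one real root and a complex-conjugate pair. p(-2) = -16 and p(-1) = 14 have opposite signs, so a root lies in (-2, -1); Newton's method refines it to λ ≈ -1.5456. Dividing out (λ - (-1.5456)) leaves approximately λ^2 - 6.5456λ + 18.1165. For λ^2 - 6.5456λ + 18.1165 the discriminant is -29.6217. It is negative, so the remaining roots are the complex-conjugate pair λ ≈ 3.2728 ± 2.7213i. Their product equals the constant term, so |λ|^2 ≈ 18.1165 and |λ| ≈ 4.2563.
Thus the eigenvalues (to 4 decimals) are -1.5456 (modulus 1.5456); 3.2728 ± 2.7213i (modulus 4.2563). The spectral radius is the largest modulus: r(A) ≈ 4.2563. (Cross-check: r(A) ≤ ||A||_2 ≈ 7.632; equality holds whenever A is normal, though it can also hold for some non-normal A.)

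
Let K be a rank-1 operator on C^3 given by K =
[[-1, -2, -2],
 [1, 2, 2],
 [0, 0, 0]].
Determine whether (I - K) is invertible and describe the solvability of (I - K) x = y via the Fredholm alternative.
(I - K) is singular (det(I - K) = 0, i.e. 1 ∈ sigma(K)). (I - K) x = y is solvable iff y ⊥ ker((I - K)^*) = span{(-1, -2, -2)}, i.e. iff -y_1 - 2y_2 - 2y_3 = 0. When solvable, the solutions are x = y + c·(1, -1, 0), c arbitrary (ker(I - K) = span{(1, -1, 0)}, dimension 1).

K has rank 1, so it is an outer product K = u v^T: every row of K is a multiple of one row vector. Reading off the entries, u = (1, -1, 0) and v = (-1, -2, -2) (row i of K equals u_i·v^T). A rank-one matrix u v^T satisfies K u = u (v·u) and kills the (2)-dimensional subspace v^⊥, so its characteristic polynomial is lambda^2 (lambda - v·u) with v·u = tr K = 1. Hence the eigenvalues of I - K are 1 (multiplicity 2) and 1 - (1) = 0, so det(I - K) = 0. (Direct check: I - K =
[[2, 2, 2],
 [-1, -1, -2],
 [0, 0, 1]]
has determinant 0.) So 1 is an eigenvalue of K and (I - K) is not invertible. The finite-dimensional Fredholm alternative says: either (I - K) is invertible, or ker(I - K) ≠ {0} and then range(I - K) = ker((I - K)^*)^⊥, with dim ker(I - K) = dim ker((I - K)^*). We are in the second case, so we need both kernels. Kernel of I - K: (I - K) u = u - u (v·u) = u - u = 0, so ker(I - K) = span{u} = span{(1, -1, 0)} (it is exactly 1-dimensional because rank(I - K) = 2). Kernel of the adjoint: K is real, so (I - K)^* = I - K^T = I - v u^T, and (I - v u^T) v = v - v (u·v) = 0; hence ker((I - K)^*) = span{v} = span{(-1, -2, -2)}. Therefore (I - K) x = y is solvable iff <y, v> = 0, i.e. iff -y_1 - 2y_2 - 2y_3 = 0. When this holds, K y = u (v·y) = 0, so (I - K) y = y and x = y is a particular solution; the full solution set is the line x = y + c·u = y + c·(1, -1, 0), c ∈ C.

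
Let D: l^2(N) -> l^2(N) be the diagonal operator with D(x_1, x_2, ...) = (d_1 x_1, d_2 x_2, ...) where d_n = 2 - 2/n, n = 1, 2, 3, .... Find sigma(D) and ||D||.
sigma(D) = {2 - 2/n : n ≥ 1} ∪ {2}; ||D|| = 2

A bounded diagonal operator on l^2 with diagonal entries d_n has spectrum equal to the closure of {d_n : n ≥ 1}: every d_n is an eigenvalue (with eigenvector e_n), so {d_n} ⊂ sigma(D); the spectrum is closed, so its closure is too; and for lambda not in the closure, (D - lambda I) has bounded inverse (the diagonal entries 1/(d_n - lambda) are bounded). For our sequence d_n = 2 - 2/n, n = 1, 2, 3, ...:
  - {d_n} = {2 - 2/n : n ≥ 1}; the only limit point is 2
  - closure = {2 - 2/n : n ≥ 1} ∪ {2}
For the norm: a diagonal operator has ||D|| = sup_n |d_n|. Here d_n = 2 - 2/n increases monotonically from d_1 = 0 toward 2, with all terms in [0, 2); so sup_n |d_n| = 2 (the supremum is the limit, not attained). So ||D|| = 2.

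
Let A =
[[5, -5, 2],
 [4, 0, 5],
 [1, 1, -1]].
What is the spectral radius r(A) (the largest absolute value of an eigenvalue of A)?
r(A) ≈ 4.9511

The eigenvalues of A are the roots of its characteristic polynomial. With M = A (coefficients from the trace, the sum of principal 2x2 minors, and det A):
  p(λ) = det(λ I - M) = λ^3 - 4λ^2 + 8λ + 62.
No integer candidate from the rational root theorem (±divisors of 62) is a root, so the roots are irrational. The cubic discriminant is Δ = -124652 < 0, so there is one real root and a complex-conjugate pair. p(-3) = -25 and p(-2) = 22 have opposite signs, so a root lies in (-3, -2); Newton's method refines it to λ ≈ -2.5292. Dividing out (λ - (-2.5292)) leaves approximately λ^2 - 6.5292λ + 24.5137. For λ^2 - 6.5292λ + 24.5137 the discriminant is -55.4242. It is negative, so the remaining roots are the complex-conjugate pair λ ≈ 3.2646 ± 3.7224i. Their product equals the constant term, so |λ|^2 ≈ 24.5137 and |λ| ≈ 4.9511.
Thus the eigenvalues (to 4 decimals) are -2.5292 (modulus 2.5292); 3.2646 ± 3.7224i (modulus 4.9511). The spectral radius is the largest modulus: r(A) ≈ 4.9511. (Cross-check: r(A) ≤ ||A||_2 ≈ 8.8464; equality holds whenever A is normal, though it can also hold for some non-normal A.)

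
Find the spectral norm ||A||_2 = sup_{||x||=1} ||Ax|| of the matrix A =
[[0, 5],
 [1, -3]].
||A||_2 = sqrt((35 + sqrt(1125))/2) ≈ 5.8541 (= sqrt(largest eigenvalue of A^T A))

||A||_2 = sigma_max(A) = sqrt(lambda_max(A^T A)). Form the symmetric matrix M = A^T A =
[[1, -3],
 [-3, 34]].
Its characteristic polynomial (trace, determinant of M give the coefficients) is
  p(λ) = det(λ I - M) = λ^2 - 35λ + 25.
For λ^2 - 35λ + 25 the discriminant is 1125. It is nonnegative but not a perfect square, so the roots are real and irrational: λ = (35 ± sqrt(1125))/2 ≈ 34.2705, 0.7295.
So the eigenvalues of A^T A are ≈ 0.7295, 34.2705 (all ≥ 0, as they must be for A^T A). The largest is λ_max = (35 + sqrt(1125))/2 ≈ 34.2705, hence ||A||_2 = sqrt(λ_max) = sqrt((35 + sqrt(1125))/2) ≈ 5.8541.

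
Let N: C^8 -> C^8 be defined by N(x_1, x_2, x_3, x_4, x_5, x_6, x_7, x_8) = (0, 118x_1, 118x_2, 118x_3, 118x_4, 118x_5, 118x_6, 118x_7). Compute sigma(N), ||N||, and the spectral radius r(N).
sigma(N) = {0}; ||N|| = 118; r(N) = 0. (N is nilpotent with N^8 = 0.)

On C^8, N is a strictly lower-triangular matrix with 118 on the subdiagonal and zeros elsewhere, so its characteristic polynomial is lambda^8 and every eigenvalue is 0: sigma(N) = {0}. For the operator norm, N e_i = 118e_{i+1} for i = 1, ..., 7 and N e_8 = 0, so the singular values of N are 118 (with multiplicity 7) and 0; hence ||N|| = 118. The spectral radius r(N) = max|lambda| = 0. Note ||N|| > r(N) — characteristic of non-normal nilpotent operators. Indeed N^8 = 0.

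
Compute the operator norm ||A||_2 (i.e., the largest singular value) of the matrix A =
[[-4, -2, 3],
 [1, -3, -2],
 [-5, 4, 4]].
||A||_2 ≈ 8.9166 (= sqrt(largest eigenvalue of A^T A))

||A||_2 = sigma_max(A) = sqrt(lambda_max(A^T A)). Form the symmetric matrix M = A^T A =
[[42, -15, -34],
 [-15, 29, 16],
 [-34, 16, 29]].
Its characteristic polynomial (trace, sum of principal 2x2 minors, determinant of M give the coefficients) is
  p(λ) = det(λ I - M) = λ^3 - 100λ^2 + 1640λ - 841.
No integer candidate from the rational root theorem (±divisors of 841) is a root, so the roots are irrational. The cubic discriminant is Δ = 8351759413 > 0, so there are three distinct real roots. p(0) = -841 and p(1) = 700 have opposite signs, so a root lies in (0, 1); Newton's method refines it to λ ≈ 0.5298. p(19) = 1078 and p(20) = -41 have opposite signs, so a root lies in (19, 20); Newton's method refines it to λ ≈ 19.9646. p(79) = -2342 and p(80) = 2359 have opposite signs, so a root lies in (79, 80); Newton's method refines it to λ ≈ 79.5056. Check (Vieta): the three roots sum to 100, matching tr M = 100.
So the eigenvalues of A^T A are ≈ 0.5298, 19.9646, 79.5056 (all ≥ 0, as they must be for A^T A). The largest is λ_max ≈ 79.5056, hence ||A||_2 = sqrt(λ_max) ≈ 8.9166.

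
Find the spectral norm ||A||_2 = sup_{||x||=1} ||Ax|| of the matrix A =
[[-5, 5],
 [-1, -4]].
||A||_2 = sqrt((67 + sqrt(1989))/2) ≈ 7.4699 (= sqrt(largest eigenvalue of A^T A))

||A||_2 = sigma_max(A) = sqrt(lambda_max(A^T A)). Form the symmetric matrix M = A^T A =
[[26, -21],
 [-21, 41]].
Its characteristic polynomial (trace, determinant of M give the coefficients) is
  p(λ) = det(λ I - M) = λ^2 - 67λ + 625.
For λ^2 - 67λ + 625 the discriminant is 1989. It is nonnegative but not a perfect square, so the roots are real and irrational: λ = (67 ± sqrt(1989))/2 ≈ 55.7991, 11.2009.
So the eigenvalues of A^T A are ≈ 11.2009, 55.7991 (all ≥ 0, as they must be for A^T A). The largest is λ_max = (67 + sqrt(1989))/2 ≈ 55.7991, hence ||A||_2 = sqrt(λ_max) = sqrt((67 + sqrt(1989))/2) ≈ 7.4699.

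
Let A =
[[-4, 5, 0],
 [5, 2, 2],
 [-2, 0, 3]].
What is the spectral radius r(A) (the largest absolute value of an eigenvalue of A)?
r(A) = 7

The eigenvalues of A are the roots of its characteristic polynomial. With M = A (coefficients from the trace, the sum of principal 2x2 minors, and det A):
  p(λ) = det(λ I - M) = λ^3 - λ^2 - 39λ + 119.
By the rational root theorem any rational root is an integer divisor of 119. Testing λ = -7: p(-7) = -343 - 49 + 273 + 119 = 0, so λ = -7 is a root. Dividing out (λ + 7) leaves p(λ) = (λ + 7)(λ^2 - 8λ + 17). For λ^2 - 8λ + 17 the discriminant is -4. It is negative, so the roots are the complex-conjugate pair λ = 4 ± (sqrt(4)/2) i ≈ 4 ± 1i. For a conjugate pair the product of the roots equals the constant term, so |λ|^2 = 17 and |λ| = sqrt(17) ≈ 4.1231.
Thus the eigenvalues (to 4 decimals) are 4 ± 1i (modulus 4.1231); -7 (modulus 7). The spectral radius is the largest modulus: r(A) = 7. (Cross-check: r(A) ≤ ||A||_2 ≈ 7.0643; equality holds whenever A is normal, though it can also hold for some non-normal A.)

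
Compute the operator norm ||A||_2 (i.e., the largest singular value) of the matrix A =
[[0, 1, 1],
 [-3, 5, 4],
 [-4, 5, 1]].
||A||_2 ≈ 9.4084 (= sqrt(largest eigenvalue of A^T A))

||A||_2 = sigma_max(A) = sqrt(lambda_max(A^T A)). Form the symmetric matrix M = A^T A =
[[25, -35, -16],
 [-35, 51, 26],
 [-16, 26, 18]].
Its characteristic polynomial (trace, sum of principal 2x2 minors, determinant of M give the coefficients) is
  p(λ) = det(λ I - M) = λ^3 - 94λ^2 + 486λ - 64.
No integer candidate from the rational root theorem (±divisors of 64) is a root, so the roots are irrational. The cubic discriminant is Δ = 1467750704 > 0, so there are three distinct real roots. p(0) = -64 and p(1) = 329 have opposite signs, so a root lies in (0, 1); Newton's method refines it to λ ≈ 0.1352. p(5) = 141 and p(6) = -316 have opposite signs, so a root lies in (5, 6); Newton's method refines it to λ ≈ 5.347. p(88) = -3760 and p(89) = 3585 have opposite signs, so a root lies in (88, 89); Newton's method refines it to λ ≈ 88.5177. Check (Vieta): the three roots sum to 94, matching tr M = 94.
So the eigenvalues of A^T A are ≈ 0.1352, 5.347, 88.5177 (all ≥ 0, as they must be for A^T A). The largest is λ_max ≈ 88.5177, hence ||A||_2 = sqrt(λ_max) ≈ 9.4084.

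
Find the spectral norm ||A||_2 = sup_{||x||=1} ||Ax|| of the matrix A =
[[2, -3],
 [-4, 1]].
||A||_2 = sqrt((30 + sqrt(500))/2) ≈ 5.1167 (= sqrt(largest eigenvalue of A^T A))

||A||_2 = sigma_max(A) = sqrt(lambda_max(A^T A)). Form the symmetric matrix M = A^T A =
[[20, -10],
 [-10, 10]].
Its characteristic polynomial (trace, determinant of M give the coefficients) is
  p(λ) = det(λ I - M) = λ^2 - 30λ + 100.
For λ^2 - 30λ + 100 the discriminant is 500. It is nonnegative but not a perfect square, so the roots are real and irrational: λ = (30 ± sqrt(500))/2 ≈ 26.1803, 3.8197.
So the eigenvalues of A^T A are ≈ 3.8197, 26.1803 (all ≥ 0, as they must be for A^T A). The largest is λ_max = (30 + sqrt(500))/2 ≈ 26.1803, hence ||A||_2 = sqrt(λ_max) = sqrt((30 + sqrt(500))/2) ≈ 5.1167.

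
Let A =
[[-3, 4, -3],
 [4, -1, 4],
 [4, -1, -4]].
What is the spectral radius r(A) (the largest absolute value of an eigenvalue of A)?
r(A) ≈ 6.6107

The eigenvalues of A are the roots of its characteristic polynomial. With M = A (coefficients from the trace, the sum of principal 2x2 minors, and det A):
  p(λ) = det(λ I - M) = λ^3 + 8λ^2 + 19λ - 104.
No integer candidate from the rational root theorem (±divisors of 104) is a root, so the roots are irrational. The cubic discriminant is Δ = -367916 < 0, so there is one real root and a complex-conjugate pair. p(2) = -26 and p(3) = 52 have opposite signs, so a root lies in (2, 3); Newton's method refines it to λ ≈ 2.3798. Dividing out (λ - (2.3798)) leaves approximately λ^2 + 10.3798λ + 43.7016. For λ^2 + 10.3798λ + 43.7016 the discriminant is -67.0665. It is negative, so the remaining roots are the complex-conjugate pair λ ≈ -5.1899 ± 4.0947i. Their product equals the constant term, so |λ|^2 ≈ 43.7016 and |λ| ≈ 6.6107.
Thus the eigenvalues (to 4 decimals) are 2.3798 (modulus 2.3798); -5.1899 ± 4.0947i (modulus 6.6107). The spectral radius is the largest modulus: r(A) ≈ 6.6107. (Cross-check: r(A) ≤ ||A||_2 ≈ 7.8703; equality holds whenever A is normal, though it can also hold for some non-normal A.)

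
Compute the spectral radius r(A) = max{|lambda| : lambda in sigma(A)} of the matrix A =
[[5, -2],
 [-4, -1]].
r(A) = (4 + sqrt(68))/2 ≈ 6.1231

The eigenvalues of A are the roots of its characteristic polynomial. With M = A (coefficients from the trace and determinant):
  p(λ) = det(λ I - M) = λ^2 - 4λ - 13.
For λ^2 - 4λ - 13 the discriminant is 68. It is nonnegative but not a perfect square, so the roots are real and irrational: λ = (4 ± sqrt(68))/2 ≈ 6.1231, -2.1231.
Thus the eigenvalues (to 4 decimals) are 6.1231 (modulus 6.1231); -2.1231 (modulus 2.1231). The spectral radius is the largest modulus: r(A) = (4 + sqrt(68))/2 ≈ 6.1231. (Cross-check: r(A) ≤ ||A||_2 ≈ 6.4787; equality holds whenever A is normal, though it can also hold for some non-normal A.)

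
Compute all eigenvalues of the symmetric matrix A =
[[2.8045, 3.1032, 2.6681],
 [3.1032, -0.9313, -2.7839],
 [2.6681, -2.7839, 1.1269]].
sigma(A) ≈ {-5, 3, 5}

A is real symmetric, so its spectrum consists of real eigenvalues. Expanding the characteristic polynomial of the displayed matrix gives
  det(λ I - A) = p(λ) = λ^3 + (-3)λ^2 + (-25)λ + (75).
Solving p(λ) = 0 yields eigenvalues ≈ -5, 3, 5. (A is shown rounded to 4 decimals, so these recover the underlying integer eigenvalues to within that precision.)
Verification: the trace of A = 3 equals the sum of eigenvalues 3, and det(A) ≈ -75.0000 matches the eigenvalue product -75.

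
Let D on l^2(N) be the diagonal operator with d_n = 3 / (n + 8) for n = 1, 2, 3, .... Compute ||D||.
||D|| = 1/3 (attained at n = 1)

For D diagonal, ||D|| = sup_n |d_n| = sup_n 3/(n + 8). This is positive and strictly decreasing in n, so the supremum is attained at n = 1: d_1 = 3/(1 + 8) = 1/3. Hence ||D|| = 1/3.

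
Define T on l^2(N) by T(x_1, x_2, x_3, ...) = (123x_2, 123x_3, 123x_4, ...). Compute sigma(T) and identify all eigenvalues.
sigma(T) = closed disk {z in C : |z| ≤ 123}; sigma_p(T) = open disk {z in C : |z| < 123}

Note T = 123·V where V is the unit left shift (V x)_k = x_{k+1}; so sigma(T) = 123·sigma(V) and ||T|| = 123||V||. ||T x||^2 = 15129sum_{k≥2} |x_k|^2 ≤ 15129||x||^2, with equality on {x : x_1 = 0}, so ||T|| = 123. For any lambda with |lambda| < 123, set r = lambda/123 (|r| < 1); the vector x = (1, r, r^2, ...) is in l^2 and satisfies T x = 123(r, r^2, ...) = lambda x, so lambda is an eigenvalue. On the boundary |lambda| = 123 the geometric series diverges, so no l^2 eigenvector exists, but these lambda lie in the approximate point spectrum. Hence sigma(T) is the closed disk of radius 123 and sigma_p(T) is the open disk.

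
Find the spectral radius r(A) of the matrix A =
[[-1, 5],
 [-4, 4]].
r(A) = 4

The eigenvalues of A are the roots of its characteristic polynomial. With M = A (coefficients from the trace and determinant):
  p(λ) = det(λ I - M) = λ^2 - 3λ + 16.
For λ^2 - 3λ + 16 the discriminant is -55. It is negative, so the roots are the complex-conjugate pair λ = 3/2 ± (sqrt(55)/2) i ≈ 1.5 ± 3.7081i. For a conjugate pair the product of the roots equals the constant term, so |λ|^2 = 16 and |λ| = sqrt(16) = 4.
Thus the eigenvalues (to 4 decimals) are 1.5 ± 3.7081i (modulus 4). The spectral radius is the largest modulus: r(A) = 4. (Cross-check: r(A) ≤ ||A||_2 ≈ 7.2929; equality holds whenever A is normal, though it can also hold for some non-normal A.)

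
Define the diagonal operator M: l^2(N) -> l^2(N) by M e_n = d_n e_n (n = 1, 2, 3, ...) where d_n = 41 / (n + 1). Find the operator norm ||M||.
||M|| = 41/2 (attained at n = 1)

For M diagonal, ||M|| = sup_n |d_n| = sup_n 41/(n + 1). This is positive and strictly decreasing in n, so the supremum is attained at n = 1: d_1 = 41/(1 + 1) = 41/2. Hence ||M|| = 41/2.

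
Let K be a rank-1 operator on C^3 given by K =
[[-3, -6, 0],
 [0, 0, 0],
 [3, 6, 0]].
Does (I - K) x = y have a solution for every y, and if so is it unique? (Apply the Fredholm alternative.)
(I - K) is invertible (det(I - K) = 4 ≠ 0), so for every y in C^3 the equation (I - K) x = y has a unique solution.

K has rank 1, so it is an outer product K = u v^T: every row of K is a multiple of one row vector. Reading off the entries, u = (-3, 0, 3) and v = (1, 2, 0) (row i of K equals u_i·v^T). A rank-one matrix u v^T satisfies K u = u (v·u) and kills the (2)-dimensional subspace v^⊥, so its characteristic polynomial is lambda^2 (lambda - v·u) with v·u = tr K = -3. Hence the eigenvalues of I - K are 1 (multiplicity 2) and 1 - (-3) = 4, so det(I - K) = 4. (Direct check: I - K =
[[4, 6, 0],
 [0, 1, 0],
 [-3, -6, 1]]
has determinant 4.) The finite-dimensional Fredholm alternative says: either (I - K) is invertible, or ker(I - K) ≠ {0} and then range(I - K) = ker((I - K)^*)^⊥, with dim ker(I - K) = dim ker((I - K)^*). Since det(I - K) ≠ 0, 1 is not an eigenvalue of K and ker(I - K) = {0}, so we are in the first case: for every y there is a unique x = (I - K)^(-1) y. Explicitly, by the Sherman–Morrison formula, (I - u v^T)^(-1) = I + u v^T/(1 - v·u), i.e. (I - K)^(-1) = I + K/(4).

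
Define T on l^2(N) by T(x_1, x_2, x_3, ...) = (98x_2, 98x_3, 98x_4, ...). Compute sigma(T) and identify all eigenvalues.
sigma(T) = closed disk {z in C : |z| ≤ 98}; sigma_p(T) = open disk {z in C : |z| < 98}

Note T = 98·V where V is the unit left shift (V x)_k = x_{k+1}; so sigma(T) = 98·sigma(V) and ||T|| = 98||V||. ||T x||^2 = 9604sum_{k≥2} |x_k|^2 ≤ 9604||x||^2, with equality on {x : x_1 = 0}, so ||T|| = 98. For any lambda with |lambda| < 98, set r = lambda/98 (|r| < 1); the vector x = (1, r, r^2, ...) is in l^2 and satisfies T x = 98(r, r^2, ...) = lambda x, so lambda is an eigenvalue. On the boundary |lambda| = 98 the geometric series diverges, so no l^2 eigenvector exists, but these lambda lie in the approximate point spectrum. Hence sigma(T) is the closed disk of radius 98 and sigma_p(T) is the open disk.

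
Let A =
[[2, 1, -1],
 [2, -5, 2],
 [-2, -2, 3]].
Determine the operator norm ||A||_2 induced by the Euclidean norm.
||A||_2 ≈ 6.3908 (= sqrt(largest eigenvalue of A^T A))

||A||_2 = sigma_max(A) = sqrt(lambda_max(A^T A)). Form the symmetric matrix M = A^T A =
[[12, -4, -4],
 [-4, 30, -17],
 [-4, -17, 14]].
Its characteristic polynomial (trace, sum of principal 2x2 minors, determinant of M give the coefficients) is
  p(λ) = det(λ I - M) = λ^3 - 56λ^2 + 627λ - 324.
No integer candidate from the rational root theorem (±divisors of 324) is a root, so the roots are irrational. The cubic discriminant is Δ = 221225508 > 0, so there are three distinct real roots. p(0) = -324 and p(1) = 248 have opposite signs, so a root lies in (0, 1); Newton's method refines it to λ ≈ 0.5428. p(14) = 222 and p(15) = -144 have opposite signs, so a root lies in (14, 15); Newton's method refines it to λ ≈ 14.6146. p(40) = -844 and p(41) = 168 have opposite signs, so a root lies in (40, 41); Newton's method refines it to λ ≈ 40.8426. Check (Vieta): the three roots sum to 56, matching tr M = 56.
So the eigenvalues of A^T A are ≈ 0.5428, 14.6146, 40.8426 (all ≥ 0, as they must be for A^T A). The largest is λ_max ≈ 40.8426, hence ||A||_2 = sqrt(λ_max) ≈ 6.3908.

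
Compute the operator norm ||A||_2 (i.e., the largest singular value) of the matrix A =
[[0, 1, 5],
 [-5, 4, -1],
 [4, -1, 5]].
||A||_2 ≈ 8.808 (= sqrt(largest eigenvalue of A^T A))

||A||_2 = sigma_max(A) = sqrt(lambda_max(A^T A)). Form the symmetric matrix M = A^T A =
[[41, -24, 25],
 [-24, 18, -4],
 [25, -4, 51]].
Its characteristic polynomial (trace, sum of principal 2x2 minors, determinant of M give the coefficients) is
  p(λ) = det(λ I - M) = λ^3 - 110λ^2 + 2530λ - 1156.
No integer candidate from the rational root theorem (±divisors of 1156) is a root, so the roots are irrational. The cubic discriminant is Δ = 12274023328 > 0, so there are three distinct real roots. p(0) = -1156 and p(1) = 1265 have opposite signs, so a root lies in (0, 1); Newton's method refines it to λ ≈ 0.4663. p(31) = 1355 and p(32) = -68 have opposite signs, so a root lies in (31, 32); Newton's method refines it to λ ≈ 31.9527. p(77) = -2003 and p(78) = 1496 have opposite signs, so a root lies in (77, 78); Newton's method refines it to λ ≈ 77.581. Check (Vieta): the three roots sum to 110, matching tr M = 110.
So the eigenvalues of A^T A are ≈ 0.4663, 31.9527, 77.581 (all ≥ 0, as they must be for A^T A). The largest is λ_max ≈ 77.581, hence ||A||_2 = sqrt(λ_max) ≈ 8.808.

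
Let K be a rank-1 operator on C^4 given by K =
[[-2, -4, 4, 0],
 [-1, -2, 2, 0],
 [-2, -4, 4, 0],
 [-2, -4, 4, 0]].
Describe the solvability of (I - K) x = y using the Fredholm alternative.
(I - K) is invertible (det(I - K) = 1 ≠ 0), so for every y in C^4 the equation (I - K) x = y has a unique solution.

K has rank 1, so it is an outer product K = u v^T: every row of K is a multiple of one row vector. Reading off the entries, u = (-2, -1, -2, -2) and v = (1, 2, -2, 0) (row i of K equals u_i·v^T). A rank-one matrix u v^T satisfies K u = u (v·u) and kills the (3)-dimensional subspace v^⊥, so its characteristic polynomial is lambda^3 (lambda - v·u) with v·u = tr K = 0. Hence the eigenvalues of I - K are 1 (multiplicity 3) and 1 - (0) = 1, so det(I - K) = 1. (Direct check: I - K =
[[3, 4, -4, 0],
 [1, 3, -2, 0],
 [2, 4, -3, 0],
 [2, 4, -4, 1]]
has determinant 1.) The finite-dimensional Fredholm alternative says: either (I - K) is invertible, or ker(I - K) ≠ {0} and then range(I - K) = ker((I - K)^*)^⊥, with dim ker(I - K) = dim ker((I - K)^*). Since det(I - K) ≠ 0, 1 is not an eigenvalue of K and ker(I - K) = {0}, so we are in the first case: for every y there is a unique x = (I - K)^(-1) y. Explicitly, by the Sherman–Morrison formula, (I - u v^T)^(-1) = I + u v^T/(1 - v·u), i.e. (I - K)^(-1) = I + K.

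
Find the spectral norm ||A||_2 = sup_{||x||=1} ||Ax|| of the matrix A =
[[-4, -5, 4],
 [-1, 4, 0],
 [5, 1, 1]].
||A||_2 ≈ 8.4483 (= sqrt(largest eigenvalue of A^T A))

||A||_2 = sigma_max(A) = sqrt(lambda_max(A^T A)). Form the symmetric matrix M = A^T A =
[[42, 21, -11],
 [21, 42, -19],
 [-11, -19, 17]].
Its characteristic polynomial (trace, sum of principal 2x2 minors, determinant of M give the coefficients) is
  p(λ) = det(λ I - M) = λ^3 - 101λ^2 + 2269λ - 11025.
No integer candidate from the rational root theorem (±divisors of 11025) is a root, so the roots are irrational. The cubic discriminant is Δ = 2552353200 > 0, so there are three distinct real roots. p(6) = -831 and p(7) = 252 have opposite signs, so a root lies in (6, 7); Newton's method refines it to λ ≈ 6.7534. p(22) = 657 and p(23) = -100 have opposite signs, so a root lies in (22, 23); Newton's method refines it to λ ≈ 22.8728. p(71) = -1156 and p(72) = 2007 have opposite signs, so a root lies in (71, 72); Newton's method refines it to λ ≈ 71.3739. Check (Vieta): the three roots sum to 101, matching tr M = 101.
So the eigenvalues of A^T A are ≈ 6.7534, 22.8728, 71.3739 (all ≥ 0, as they must be for A^T A). The largest is λ_max ≈ 71.3739, hence ||A||_2 = sqrt(λ_max) ≈ 8.4483.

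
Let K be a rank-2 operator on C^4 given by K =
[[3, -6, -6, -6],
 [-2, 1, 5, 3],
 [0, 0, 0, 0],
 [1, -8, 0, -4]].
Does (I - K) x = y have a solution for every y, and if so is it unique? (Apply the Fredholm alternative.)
(I - K) is invertible (det(I - K) = 6 ≠ 0), so for every y in C^4 the equation (I - K) x = y has a unique solution.

K has rank 2 and factors as K = U V^T = u1 v1^T + u2 v2^T with u1 = (-3, 1, 0, -3), v1 = (0, 3, -1, 1), u2 = (-3, 2, 0, -1), v2 = (-1, -1, 3, 1) (multiplying out reproduces the displayed K). The nonzero eigenvalues of U V^T coincide with those of the 2 x 2 matrix G = V^T U = [[v1·u1, v1·u2], [v2·u1, v2·u2]] = [[0, 5], [-1, 0]], and by the Sylvester determinant identity det(I_4 - U V^T) = det(I_2 - V^T U) = det([[1, -5], [1, 1]]) = (1)(1) - (-5)(1) = 6. (Direct check: I - K =
[[-2, 6, 6, 6],
 [2, 0, -5, -3],
 [0, 0, 1, 0],
 [-1, 8, 0, 5]]
has determinant 6.) The finite-dimensional Fredholm alternative says: either (I - K) is invertible, or ker(I - K) ≠ {0} and then range(I - K) = ker((I - K)^*)^⊥, with dim ker(I - K) = dim ker((I - K)^*). Since det(I - K) ≠ 0, 1 is not an eigenvalue of K and ker(I - K) = {0}, so we are in the first case: for every y there is a unique x = (I - K)^(-1) y. (Explicitly, by the Woodbury identity, (I - U V^T)^(-1) = I + U (I_2 - G)^(-1) V^T.)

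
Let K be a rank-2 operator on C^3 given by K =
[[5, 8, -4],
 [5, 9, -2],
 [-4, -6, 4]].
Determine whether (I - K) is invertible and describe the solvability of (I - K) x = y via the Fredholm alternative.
(I - K) is invertible (det(I - K) = 16 ≠ 0), so for every y in C^3 the equation (I - K) x = y has a unique solution.

K has rank 2 and factors as K = U V^T = u1 v1^T + u2 v2^T with u1 = (-1, -3, 0), v1 = (-1, -2, 0), u2 = (-2, -1, 2), v2 = (-2, -3, 2) (multiplying out reproduces the displayed K). The nonzero eigenvalues of U V^T coincide with those of the 2 x 2 matrix G = V^T U = [[v1·u1, v1·u2], [v2·u1, v2·u2]] = [[7, 4], [11, 11]], and by the Sylvester determinant identity det(I_3 - U V^T) = det(I_2 - V^T U) = det([[-6, -4], [-11, -10]]) = (-6)(-10) - (-4)(-11) = 16. (Direct check: I - K =
[[-4, -8, 4],
 [-5, -8, 2],
 [4, 6, -3]]
has determinant 16.) The finite-dimensional Fredholm alternative says: either (I - K) is invertible, or ker(I - K) ≠ {0} and then range(I - K) = ker((I - K)^*)^⊥, with dim ker(I - K) = dim ker((I - K)^*). Since det(I - K) ≠ 0, 1 is not an eigenvalue of K and ker(I - K) = {0}, so we are in the first case: for every y there is a unique x = (I - K)^(-1) y. (Explicitly, by the Woodbury identity, (I - U V^T)^(-1) = I + U (I_2 - G)^(-1) V^T.)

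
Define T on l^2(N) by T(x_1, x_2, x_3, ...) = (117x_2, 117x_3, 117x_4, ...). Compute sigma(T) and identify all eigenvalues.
sigma(T) = closed disk {z in C : |z| ≤ 117}; sigma_p(T) = open disk {z in C : |z| < 117}

Note T = 117·V where V is the unit left shift (V x)_k = x_{k+1}; so sigma(T) = 117·sigma(V) and ||T|| = 117||V||. ||T x||^2 = 13689sum_{k≥2} |x_k|^2 ≤ 13689||x||^2, with equality on {x : x_1 = 0}, so ||T|| = 117. For any lambda with |lambda| < 117, set r = lambda/117 (|r| < 1); the vector x = (1, r, r^2, ...) is in l^2 and satisfies T x = 117(r, r^2, ...) = lambda x, so lambda is an eigenvalue. On the boundary |lambda| = 117 the geometric series diverges, so no l^2 eigenvector exists, but these lambda lie in the approximate point spectrum. Hence sigma(T) is the closed disk of radius 117 and sigma_p(T) is the open disk.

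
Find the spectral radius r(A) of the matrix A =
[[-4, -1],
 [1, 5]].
r(A) = (1 + sqrt(77))/2 ≈ 4.8875

The eigenvalues of A are the roots of its characteristic polynomial. With M = A (coefficients from the trace and determinant):
  p(λ) = det(λ I - M) = λ^2 - λ - 19.
For λ^2 - λ - 19 the discriminant is 77. It is nonnegative but not a perfect square, so the roots are real and irrational: λ = (1 ± sqrt(77))/2 ≈ 4.8875, -3.8875.
Thus the eigenvalues (to 4 decimals) are 4.8875 (modulus 4.8875); -3.8875 (modulus 3.8875). The spectral radius is the largest modulus: r(A) = (1 + sqrt(77))/2 ≈ 4.8875. (Cross-check: r(A) ≤ ||A||_2 ≈ 5.618; equality holds whenever A is normal, though it can also hold for some non-normal A.)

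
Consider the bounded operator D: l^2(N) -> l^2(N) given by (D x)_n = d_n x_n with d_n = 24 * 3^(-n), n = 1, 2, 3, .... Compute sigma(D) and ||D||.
sigma(D) = {24 * 3^(-n) : n ≥ 1} ∪ {0}; ||D|| = 8

A bounded diagonal operator on l^2 with diagonal entries d_n has spectrum equal to the closure of {d_n : n ≥ 1}: every d_n is an eigenvalue (with eigenvector e_n), so {d_n} ⊂ sigma(D); the spectrum is closed, so its closure is too; and for lambda not in the closure, (D - lambda I) has bounded inverse (the diagonal entries 1/(d_n - lambda) are bounded). For our sequence d_n = 24 * 3^(-n), n = 1, 2, 3, ...:
  - {d_n} = {24 * 3^(-n) : n ≥ 1}; the only limit point is 0
  - closure = {24 * 3^(-n) : n ≥ 1} ∪ {0}
For the norm: a diagonal operator has ||D|| = sup_n |d_n|. Here d_n = 24 * 3^(-n) is positive and decreasing, so sup_n |d_n| = d_1 = 24/3 = 8. So ||D|| = 8.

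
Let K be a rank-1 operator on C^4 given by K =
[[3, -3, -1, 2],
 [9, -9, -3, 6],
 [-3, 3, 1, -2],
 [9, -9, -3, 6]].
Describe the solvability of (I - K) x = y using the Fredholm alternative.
(I - K) is singular (det(I - K) = 0, i.e. 1 ∈ sigma(K)). (I - K) x = y is solvable iff y ⊥ ker((I - K)^*) = span{(3, -3, -1, 2)}, i.e. iff 3y_1 - 3y_2 - y_3 + 2y_4 = 0. When solvable, the solutions are x = y + c·(1, 3, -1, 3), c arbitrary (ker(I - K) = span{(1, 3, -1, 3)}, dimension 1).

K has rank 1, so it is an outer product K = u v^T: every row of K is a multiple of one row vector. Reading off the entries, u = (1, 3, -1, 3) and v = (3, -3, -1, 2) (row i of K equals u_i·v^T). A rank-one matrix u v^T satisfies K u = u (v·u) and kills the (3)-dimensional subspace v^⊥, so its characteristic polynomial is lambda^3 (lambda - v·u) with v·u = tr K = 1. Hence the eigenvalues of I - K are 1 (multiplicity 3) and 1 - (1) = 0, so det(I - K) = 0. (Direct check: I - K =
[[-2, 3, 1, -2],
 [-9, 10, 3, -6],
 [3, -3, 0, 2],
 [-9, 9, 3, -5]]
has determinant 0.) So 1 is an eigenvalue of K and (I - K) is not invertible. The finite-dimensional Fredholm alternative says: either (I - K) is invertible, or ker(I - K) ≠ {0} and then range(I - K) = ker((I - K)^*)^⊥, with dim ker(I - K) = dim ker((I - K)^*). We are in the second case, so we need both kernels. Kernel of I - K: (I - K) u = u - u (v·u) = u - u = 0, so ker(I - K) = span{u} = span{(1, 3, -1, 3)} (it is exactly 1-dimensional because rank(I - K) = 3). Kernel of the adjoint: K is real, so (I - K)^* = I - K^T = I - v u^T, and (I - v u^T) v = v - v (u·v) = 0; hence ker((I - K)^*) = span{v} = span{(3, -3, -1, 2)}. Therefore (I - K) x = y is solvable iff <y, v> = 0, i.e. iff 3y_1 - 3y_2 - y_3 + 2y_4 = 0. When this holds, K y = u (v·y) = 0, so (I - K) y = y and x = y is a particular solution; the full solution set is the line x = y + c·u = y + c·(1, 3, -1, 3), c ∈ C.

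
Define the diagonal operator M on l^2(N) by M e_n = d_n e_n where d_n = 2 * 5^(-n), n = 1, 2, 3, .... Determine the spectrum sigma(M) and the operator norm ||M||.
sigma(M) = {2 * 5^(-n) : n ≥ 1} ∪ {0}; ||M|| = 2/5

A bounded diagonal operator on l^2 with diagonal entries d_n has spectrum equal to the closure of {d_n : n ≥ 1}: every d_n is an eigenvalue (with eigenvector e_n), so {d_n} ⊂ sigma(M); the spectrum is closed, so its closure is too; and for lambda not in the closure, (M - lambda I) has bounded inverse (the diagonal entries 1/(d_n - lambda) are bounded). For our sequence d_n = 2 * 5^(-n), n = 1, 2, 3, ...:
  - {d_n} = {2 * 5^(-n) : n ≥ 1}; the only limit point is 0
  - closure = {2 * 5^(-n) : n ≥ 1} ∪ {0}
For the norm: a diagonal operator has ||M|| = sup_n |d_n|. Here d_n = 2 * 5^(-n) is positive and decreasing, so sup_n |d_n| = d_1 = 2/5. So ||M|| = 2/5.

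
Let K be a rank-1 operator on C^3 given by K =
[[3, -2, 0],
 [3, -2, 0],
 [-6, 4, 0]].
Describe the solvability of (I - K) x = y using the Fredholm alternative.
(I - K) is singular (det(I - K) = 0, i.e. 1 ∈ sigma(K)). (I - K) x = y is solvable iff y ⊥ ker((I - K)^*) = span{(3, -2, 0)}, i.e. iff 3y_1 - 2y_2 = 0. When solvable, the solutions are x = y + c·(1, 1, -2), c arbitrary (ker(I - K) = span{(1, 1, -2)}, dimension 1).

K has rank 1, so it is an outer product K = u v^T: every row of K is a multiple of one row vector. Reading off the entries, u = (1, 1, -2) and v = (3, -2, 0) (row i of K equals u_i·v^T). A rank-one matrix u v^T satisfies K u = u (v·u) and kills the (2)-dimensional subspace v^⊥, so its characteristic polynomial is lambda^2 (lambda - v·u) with v·u = tr K = 1. Hence the eigenvalues of I - K are 1 (multiplicity 2) and 1 - (1) = 0, so det(I - K) = 0. (Direct check: I - K =
[[-2, 2, 0],
 [-3, 3, 0],
 [6, -4, 1]]
has determinant 0.) So 1 is an eigenvalue of K and (I - K) is not invertible. The finite-dimensional Fredholm alternative says: either (I - K) is invertible, or ker(I - K) ≠ {0} and then range(I - K) = ker((I - K)^*)^⊥, with dim ker(I - K) = dim ker((I - K)^*). We are in the second case, so we need both kernels. Kernel of I - K: (I - K) u = u - u (v·u) = u - u = 0, so ker(I - K) = span{u} = span{(1, 1, -2)} (it is exactly 1-dimensional because rank(I - K) = 2). Kernel of the adjoint: K is real, so (I - K)^* = I - K^T = I - v u^T, and (I - v u^T) v = v - v (u·v) = 0; hence ker((I - K)^*) = span{v} = span{(3, -2, 0)}. Therefore (I - K) x = y is solvable iff <y, v> = 0, i.e. iff 3y_1 - 2y_2 = 0. When this holds, K y = u (v·y) = 0, so (I - K) y = y and x = y is a particular solution; the full solution set is the line x = y + c·u = y + c·(1, 1, -2), c ∈ C.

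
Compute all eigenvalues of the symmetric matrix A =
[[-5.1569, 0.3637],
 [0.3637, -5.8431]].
sigma(A) ≈ {-6, -5}

A is real symmetric, so its spectrum consists of real eigenvalues. Expanding the characteristic polynomial of the displayed matrix gives
  det(λ I - A) = p(λ) = λ^2 + (11)λ + (30).
Solving p(λ) = 0 yields eigenvalues ≈ -6, -5. (A is shown rounded to 4 decimals, so these recover the underlying integer eigenvalues to within that precision.)
Verification: the trace of A = -11 equals the sum of eigenvalues -11, and det(A) ≈ 30.0000 matches the eigenvalue product 30.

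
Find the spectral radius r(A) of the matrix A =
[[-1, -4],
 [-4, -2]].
r(A) = (3 + sqrt(65))/2 ≈ 5.5311

The eigenvalues of A are the roots of its characteristic polynomial. With M = A (coefficients from the trace and determinant):
  p(λ) = det(λ I - M) = λ^2 + 3λ - 14.
For λ^2 + 3λ - 14 the discriminant is 65. It is nonnegative but not a perfect square, so the roots are real and irrational: λ = (-3 ± sqrt(65))/2 ≈ 2.5311, -5.5311.
Thus the eigenvalues (to 4 decimals) are 2.5311 (modulus 2.5311); -5.5311 (modulus 5.5311). The spectral radius is the largest modulus: r(A) = (3 + sqrt(65))/2 ≈ 5.5311. (Cross-check: r(A) ≤ ||A||_2 ≈ 5.5311; equality holds whenever A is normal, though it can also hold for some non-normal A.)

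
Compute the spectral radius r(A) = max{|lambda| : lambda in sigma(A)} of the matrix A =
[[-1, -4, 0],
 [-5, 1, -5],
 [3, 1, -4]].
r(A) ≈ 5.3052

The eigenvalues of A are the roots of its characteristic polynomial. With M = A (coefficients from the trace, the sum of principal 2x2 minors, and det A):
  p(λ) = det(λ I - M) = λ^3 + 4λ^2 - 16λ - 139.
No integer candidate from the rational root theorem (±divisors of 139) is a root, so the roots are irrational. The cubic discriminant is Δ = -305475 < 0, so there is one real root and a complex-conjugate pair. p(4) = -75 and p(5) = 6 have opposite signs, so a root lies in (4, 5); Newton's method refines it to λ ≈ 4.9387. Dividing out (λ - (4.9387)) leaves approximately λ^2 + 8.9387λ + 28.1452. For λ^2 + 8.9387λ + 28.1452 the discriminant is -32.6809. It is negative, so the remaining roots are the complex-conjugate pair λ ≈ -4.4693 ± 2.8584i. Their product equals the constant term, so |λ|^2 ≈ 28.1452 and |λ| ≈ 5.3052.
Thus the eigenvalues (to 4 decimals) are 4.9387 (modulus 4.9387); -4.4693 ± 2.8584i (modulus 5.3052). The spectral radius is the largest modulus: r(A) ≈ 5.3052. (Cross-check: r(A) ≤ ||A||_2 ≈ 7.2371; equality holds whenever A is normal, though it can also hold for some non-normal A.)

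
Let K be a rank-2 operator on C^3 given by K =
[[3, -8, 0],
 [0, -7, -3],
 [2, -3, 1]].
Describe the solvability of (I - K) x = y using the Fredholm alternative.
(I - K) is invertible (det(I - K) = -30 ≠ 0), so for every y in C^3 the equation (I - K) x = y has a unique solution.

K has rank 2 and factors as K = U V^T = u1 v1^T + u2 v2^T with u1 = (3, 3, 1), v1 = (2, -3, 1), u2 = (1, 2, 0), v2 = (-3, 1, -3) (multiplying out reproduces the displayed K). The nonzero eigenvalues of U V^T coincide with those of the 2 x 2 matrix G = V^T U = [[v1·u1, v1·u2], [v2·u1, v2·u2]] = [[-2, -4], [-9, -1]], and by the Sylvester determinant identity det(I_3 - U V^T) = det(I_2 - V^T U) = det([[3, 4], [9, 2]]) = (3)(2) - (4)(9) = -30. (Direct check: I - K =
[[-2, 8, 0],
 [0, 8, 3],
 [-2, 3, 0]]
has determinant -30.) The finite-dimensional Fredholm alternative says: either (I - K) is invertible, or ker(I - K) ≠ {0} and then range(I - K) = ker((I - K)^*)^⊥, with dim ker(I - K) = dim ker((I - K)^*). Since det(I - K) ≠ 0, 1 is not an eigenvalue of K and ker(I - K) = {0}, so we are in the first case: for every y there is a unique x = (I - K)^(-1) y. (Explicitly, by the Woodbury identity, (I - U V^T)^(-1) = I + U (I_2 - G)^(-1) V^T.)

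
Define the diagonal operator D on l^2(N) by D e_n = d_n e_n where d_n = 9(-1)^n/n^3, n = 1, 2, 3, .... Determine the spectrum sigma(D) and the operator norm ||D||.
sigma(D) = {9(-1)^n/n^3 : n ≥ 1} ∪ {0}; ||D|| = 9

A bounded diagonal operator on l^2 with diagonal entries d_n has spectrum equal to the closure of {d_n : n ≥ 1}: every d_n is an eigenvalue (with eigenvector e_n), so {d_n} ⊂ sigma(D); the spectrum is closed, so its closure is too; and for lambda not in the closure, (D - lambda I) has bounded inverse (the diagonal entries 1/(d_n - lambda) are bounded). For our sequence d_n = 9(-1)^n/n^3, n = 1, 2, 3, ...:
  - {d_n} = {9(-1)^n/n^3 : n ≥ 1}; the only limit point is 0
  - closure = {9(-1)^n/n^3 : n ≥ 1} ∪ {0}
For the norm: a diagonal operator has ||D|| = sup_n |d_n|. Here |d_n| = 9/n^3 is decreasing, so sup_n |d_n| = |d_1| = 9. So ||D|| = 9.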